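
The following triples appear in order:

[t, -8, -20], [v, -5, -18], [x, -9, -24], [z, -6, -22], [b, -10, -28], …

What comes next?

[d, -7, -26]

For the letter, letters move forward 2 places in the alphabet, wrapping Z→A: t, v, x, z, b → d.
For the second coordinate, alternating steps +3, −4, +3, −4, …: -8, -5, -9, -6, -10 → -7.
Third coordinate goes -20, -18, -24, -22, -28 → -26 (alternating steps +2, −6, +2, −6, …).
So the next triple is [d, -7, -26].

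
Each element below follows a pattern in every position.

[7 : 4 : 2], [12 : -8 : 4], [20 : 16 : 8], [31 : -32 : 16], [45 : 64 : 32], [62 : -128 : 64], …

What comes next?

[82 : 256 : 128]

First value goes 7, 12, 20, 31, 45, 62 → 82 (differences are 5, 8, 11, … (increasing by 3 each time)).
Second value: ×(-2) each step; 4, -8, 16, -32, 64, -128 → 256.
Third value: ×2 each step, so 2, 4, 8, 16, 32, 64 → 128.
Combining the parts gives [82 : 256 : 128].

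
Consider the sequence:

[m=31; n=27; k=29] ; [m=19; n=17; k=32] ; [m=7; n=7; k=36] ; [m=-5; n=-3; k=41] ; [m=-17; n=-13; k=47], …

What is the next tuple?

[m=-29; n=-23; k=54]

M: 31, 19, 7, -5, -17 → -29 (−12 each step).
N goes 27, 17, 7, -3, -13 → -23 (−10 each step).
K: 29, 32, 36, 41, 47 → 54 (differences are 3, 4, 5, … (increasing by 1 each time)).
Combining the parts gives [m=-29; n=-23; k=54].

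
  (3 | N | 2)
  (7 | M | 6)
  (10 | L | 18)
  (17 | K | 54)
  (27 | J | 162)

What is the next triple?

(44 | I | 486)

First coordinate — each term is the sum of the two before it: 3, 7, 10, 17, 27 → 44.
Letter: letters move back 1 place in the alphabet, so N, M, L, K, J → I.
Third coordinate: 2, 6, 18, 54, 162 → 486 (×3 each step).
Combining the parts gives (44 | I | 486).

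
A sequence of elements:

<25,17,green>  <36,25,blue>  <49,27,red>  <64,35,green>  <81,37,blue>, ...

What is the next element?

<100,45,red>

First slot — perfect squares: 5², 6², 7², …: 25, 36, 49, 64, 81 → 100.
Second slot: alternating steps +8, +2, +8, +2, …, so 17, 25, 27, 35, 37 → 45.
For the colour, repeats green → blue → red: green, blue, red, green, blue → red.
So the next element is <100,45,red>.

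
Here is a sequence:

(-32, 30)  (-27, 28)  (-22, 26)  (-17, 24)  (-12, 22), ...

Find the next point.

(-7, 20)

First component: +5 each step; -32, -27, -22, -17, -12 → -7.
Second component: 30, 28, 26, 24, 22 → 20 (−2 each step).
So the next point is (-7, 20).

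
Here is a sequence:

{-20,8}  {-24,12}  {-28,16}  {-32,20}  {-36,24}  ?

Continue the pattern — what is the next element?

For the first part, −4 each step: -20, -24, -28, -32, -36 → -40.
Second part — together with the first part always sums to -12: 8, 12, 16, 20, 24 → 28.
So the next element is {-40,28}.

{-40,28}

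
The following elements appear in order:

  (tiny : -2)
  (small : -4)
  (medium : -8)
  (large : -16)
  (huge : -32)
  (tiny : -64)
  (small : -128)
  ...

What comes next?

(medium : -256)

Size: tiny, small, medium, large, huge, tiny, small → medium (repeats tiny → small → medium → large → huge).
Second part goes -2, -4, -8, -16, -32, -64, -128 → -256 (×2 each step).
Combining the parts gives (medium : -256).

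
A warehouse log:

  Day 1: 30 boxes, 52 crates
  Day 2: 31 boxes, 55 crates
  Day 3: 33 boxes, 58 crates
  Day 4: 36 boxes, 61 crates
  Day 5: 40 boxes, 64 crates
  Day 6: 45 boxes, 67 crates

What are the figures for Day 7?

For the boxes, differences are 1, 2, 3, … (increasing by 1 each time): 30, 31, 33, 36, 40, 45 → 51.
Crates: +3 each step; 52, 55, 58, 61, 64, 67 → 70.
Putting it together: 51 boxes, 70 crates.

51 boxes, 70 crates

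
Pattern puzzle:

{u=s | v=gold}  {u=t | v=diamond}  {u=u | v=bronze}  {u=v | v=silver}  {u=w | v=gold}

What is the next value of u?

x

U goes s, t, u, v, w → x (letters move forward 1 place in the alphabet).
V: gold, diamond, bronze, silver, gold → diamond (repeats gold → diamond → bronze → silver).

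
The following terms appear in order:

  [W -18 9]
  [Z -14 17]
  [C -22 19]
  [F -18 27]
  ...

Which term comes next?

Letter: letters move forward 3 places in the alphabet, wrapping Z→A; W, Z, C, F → I.
For the second entry, alternating steps +4, −8, +4, −8, …: -18, -14, -22, -18 → -26.
For the third entry, alternating steps +8, +2, +8, +2, …: 9, 17, 19, 27 → 29.
So the next term is [I -26 29].

[I -26 29]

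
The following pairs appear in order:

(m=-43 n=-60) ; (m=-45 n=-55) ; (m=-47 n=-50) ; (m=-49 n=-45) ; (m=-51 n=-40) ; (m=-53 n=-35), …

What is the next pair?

(m=-55 n=-30)

M: -43, -45, -47, -49, -51, -53 → -55 (−2 each step).
N — +5 each step: -60, -55, -50, -45, -40, -35 → -30.
Combining the parts gives (m=-55 n=-30).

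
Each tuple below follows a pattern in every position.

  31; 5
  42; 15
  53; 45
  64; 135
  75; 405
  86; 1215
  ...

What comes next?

First entry: +11 each step, so 31, 42, 53, 64, 75, 86 → 97.
Second entry: 5, 15, 45, 135, 405, 1215 → 3645 (×3 each step).
So the next tuple is 97; 3645.

97; 3645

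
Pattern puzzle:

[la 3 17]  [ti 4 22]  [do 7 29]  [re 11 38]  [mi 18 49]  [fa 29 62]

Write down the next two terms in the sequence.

[sol 47 77], [la 76 94]

Note: runs through the solfège scale do→ti; la, ti, do, re, mi, fa → sol → la.
Second value: 3, 4, 7, 11, 18, 29 → 47 → 76 (each term is the sum of the two before it).
Third value: differences are 5, 7, 9, … (increasing by 2 each time), so 17, 22, 29, 38, 49, 62 → 77 → 94.
Putting the parts together: [sol 47 77] and then [la 76 94].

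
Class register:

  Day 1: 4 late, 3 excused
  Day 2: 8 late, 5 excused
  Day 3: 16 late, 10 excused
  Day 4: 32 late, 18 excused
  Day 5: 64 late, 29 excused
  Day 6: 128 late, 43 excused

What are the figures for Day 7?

Late — ×2 each step: 4, 8, 16, 32, 64, 128 → 256.
Excused: 3, 5, 10, 18, 29, 43 → 60 (differences are 2, 5, 8, … (increasing by 3 each time)).
So the next line is 256 late, 60 excused.

256 late, 60 excused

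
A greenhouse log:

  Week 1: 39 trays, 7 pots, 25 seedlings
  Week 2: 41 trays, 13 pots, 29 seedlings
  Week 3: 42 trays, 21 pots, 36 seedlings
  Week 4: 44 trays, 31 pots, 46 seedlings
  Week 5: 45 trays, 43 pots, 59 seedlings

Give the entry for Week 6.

47 trays, 57 pots, 75 seedlings

Trays — alternating steps +2, +1, +2, +1, …: 39, 41, 42, 44, 45 → 47.
Pots: differences are 6, 8, 10, … (increasing by 2 each time), so 7, 13, 21, 31, 43 → 57.
For the seedlings, differences are 4, 7, 10, … (increasing by 3 each time): 25, 29, 36, 46, 59 → 75.
Combining the parts gives 47 trays, 57 pots, 75 seedlings.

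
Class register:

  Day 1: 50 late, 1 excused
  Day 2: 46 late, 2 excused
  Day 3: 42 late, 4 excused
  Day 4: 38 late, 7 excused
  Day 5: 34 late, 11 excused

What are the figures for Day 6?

Late goes 50, 46, 42, 38, 34 → 30 (−4 each step).
Excused: 1, 2, 4, 7, 11 → 16 (differences are 1, 2, 3, … (increasing by 1 each time)).
Combining the parts gives 30 late, 16 excused.

30 late, 16 excused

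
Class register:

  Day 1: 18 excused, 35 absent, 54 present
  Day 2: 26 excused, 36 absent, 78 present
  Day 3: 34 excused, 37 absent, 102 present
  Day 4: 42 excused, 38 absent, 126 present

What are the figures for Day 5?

Excused: +8 each step, so 18, 26, 34, 42 → 50.
Absent goes 35, 36, 37, 38 → 39 (+1 each step).
For the present, always 3 × the excused: 54, 78, 102, 126 → 150.
Putting it together: 50 excused, 39 absent, 150 present.

50 excused, 39 absent, 150 present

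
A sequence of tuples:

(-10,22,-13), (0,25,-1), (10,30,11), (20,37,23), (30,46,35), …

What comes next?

First value: +10 each step, so -10, 0, 10, 20, 30 → 40.
Second value: differences are 3, 5, 7, … (increasing by 2 each time), so 22, 25, 30, 37, 46 → 57.
Third value goes -13, -1, 11, 23, 35 → 47 (+12 each step).
So the next tuple is (40,57,47).

(40,57,47)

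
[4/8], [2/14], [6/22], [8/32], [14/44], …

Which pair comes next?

For the first value, each term is the sum of the two before it: 4, 2, 6, 8, 14 → 22.
Second value: differences are 6, 8, 10, … (increasing by 2 each time), so 8, 14, 22, 32, 44 → 58.
Putting it together: [22/58].

[22/58]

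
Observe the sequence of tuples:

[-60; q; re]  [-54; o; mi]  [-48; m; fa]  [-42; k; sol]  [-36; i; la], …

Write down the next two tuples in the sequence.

First value: -60, -54, -48, -42, -36 → -30 → -24 (+6 each step).
Letter: letters move back 2 places in the alphabet; q, o, m, k, i → g → e.
Note: runs through the solfège scale do→ti; re, mi, fa, sol, la → ti → do.
So the next two tuples are [-30; g; ti] and [-24; e; do].

[-30; g; ti], [-24; e; do]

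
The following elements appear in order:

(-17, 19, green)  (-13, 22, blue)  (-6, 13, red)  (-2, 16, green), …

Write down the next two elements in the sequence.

First value: alternating steps +4, +7, +4, +7, …; -17, -13, -6, -2 → 5 → 9.
Second value: alternating steps +3, −9, +3, −9, …; 19, 22, 13, 16 → 7 → 10.
Colour goes green, blue, red, green → blue → red (repeats green → blue → red).
Putting the parts together: (5, 7, blue) and then (9, 10, red).

(5, 7, blue), (9, 10, red)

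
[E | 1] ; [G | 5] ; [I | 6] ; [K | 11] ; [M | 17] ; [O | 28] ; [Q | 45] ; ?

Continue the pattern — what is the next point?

[S | 73]

Letter goes E, G, I, K, M, O, Q → S (letters move forward 2 places in the alphabet).
Second entry goes 1, 5, 6, 11, 17, 28, 45 → 73 (each term is the sum of the two before it).
Putting it together: [S | 73].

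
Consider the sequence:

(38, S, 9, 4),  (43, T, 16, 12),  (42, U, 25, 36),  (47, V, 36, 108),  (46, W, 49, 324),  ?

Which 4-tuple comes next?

(51, X, 64, 972)

First part — alternating steps +5, −1, +5, −1, …: 38, 43, 42, 47, 46 → 51.
For the letter, letters move forward 1 place in the alphabet: S, T, U, V, W → X.
Third part — perfect squares: 3², 4², 5², …: 9, 16, 25, 36, 49 → 64.
Fourth part: ×3 each step, so 4, 12, 36, 108, 324 → 972.
Putting it together: (51, X, 64, 972).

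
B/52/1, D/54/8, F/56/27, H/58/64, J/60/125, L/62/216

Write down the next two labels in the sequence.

N/64/343 then P/66/512

Letter: letters move forward 2 places in the alphabet; B, D, F, H, J, L → N → P.
Second component: +2 each step; 52, 54, 56, 58, 60, 62 → 64 → 66.
For the third component, perfect cubes: 1³, 2³, 3³, …: 1, 8, 27, 64, 125, 216 → 343 → 512.
Putting the parts together: N/64/343 and then P/66/512.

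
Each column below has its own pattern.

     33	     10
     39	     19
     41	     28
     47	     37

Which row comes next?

First component: alternating steps +6, +2, +6, +2, …; 33, 39, 41, 47 → 49.
For the second component, +9 each step: 10, 19, 28, 37 → 46.
Putting it together: 49  46.

49  46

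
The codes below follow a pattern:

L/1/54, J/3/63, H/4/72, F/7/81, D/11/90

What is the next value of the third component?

99

Letter — letters move back 2 places in the alphabet: L, J, H, F, D → B.
Second component: each term is the sum of the two before it; 1, 3, 4, 7, 11 → 18.
Third component — +9 each step: 54, 63, 72, 81, 90 → 99.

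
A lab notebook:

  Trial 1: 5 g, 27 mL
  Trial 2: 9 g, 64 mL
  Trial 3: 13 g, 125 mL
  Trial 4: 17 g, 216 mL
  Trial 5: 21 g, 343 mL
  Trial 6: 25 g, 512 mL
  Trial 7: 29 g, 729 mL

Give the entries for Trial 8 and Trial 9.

G: +4 each step, so 5, 9, 13, 17, 21, 25, 29 → 33 → 37.
ML: perfect cubes: 3³, 4³, 5³, …, so 27, 64, 125, 216, 343, 512, 729 → 1000 → 1331.
Putting the parts together: 33 g, 1000 mL and then 37 g, 1331 mL.

33 g, 1000 mL; 37 g, 1331 mL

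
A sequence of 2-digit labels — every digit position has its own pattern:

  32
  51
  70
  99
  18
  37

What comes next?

56

First digit: +2 each step, mod 10, so 3, 5, 7, 9, 1, 3 → 5.
Second digit — −1 each step, mod 10: 2, 1, 0, 9, 8, 7 → 6.
Putting it together: 56.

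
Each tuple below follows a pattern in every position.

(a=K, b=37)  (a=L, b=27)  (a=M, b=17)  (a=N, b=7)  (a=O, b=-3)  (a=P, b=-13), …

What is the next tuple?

A — letters move forward 1 place in the alphabet: K, L, M, N, O, P → Q.
B: −10 each step; 37, 27, 17, 7, -3, -13 → -23.
So the next tuple is (a=Q, b=-23).

(a=Q, b=-23)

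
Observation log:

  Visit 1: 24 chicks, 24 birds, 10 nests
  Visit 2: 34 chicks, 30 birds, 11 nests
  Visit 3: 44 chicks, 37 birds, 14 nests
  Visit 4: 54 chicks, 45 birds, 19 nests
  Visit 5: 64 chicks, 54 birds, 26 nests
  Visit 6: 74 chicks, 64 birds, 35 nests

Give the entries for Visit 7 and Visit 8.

Chicks: +10 each step, so 24, 34, 44, 54, 64, 74 → 84 → 94.
Birds — differences are 6, 7, 8, … (increasing by 1 each time): 24, 30, 37, 45, 54, 64 → 75 → 87.
Nests goes 10, 11, 14, 19, 26, 35 → 46 → 59 (differences are 1, 3, 5, … (increasing by 2 each time)).
So the next two records are 84 chicks, 75 birds, 46 nests and 94 chicks, 87 birds, 59 nests.

84 chicks, 75 birds, 46 nests; 94 chicks, 87 birds, 59 nests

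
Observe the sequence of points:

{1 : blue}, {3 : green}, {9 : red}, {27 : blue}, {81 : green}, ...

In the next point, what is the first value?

243

First value: 1, 3, 9, 27, 81 → 243 (×3 each step).
For the colour, repeats blue → green → red: blue, green, red, blue, green → red.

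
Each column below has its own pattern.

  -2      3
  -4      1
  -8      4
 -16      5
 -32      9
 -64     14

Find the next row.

-128  23

First component goes -2, -4, -8, -16, -32, -64 → -128 (×2 each step).
Second component — each term is the sum of the two before it: 3, 1, 4, 5, 9, 14 → 23.
So the next row is -128  23.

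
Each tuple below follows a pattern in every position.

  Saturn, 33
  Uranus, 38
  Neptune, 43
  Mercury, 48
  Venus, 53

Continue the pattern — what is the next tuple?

Planet: Saturn, Uranus, Neptune, Mercury, Venus → Earth (runs through the planets Mercury→Neptune).
Second component: +5 each step, so 33, 38, 43, 48, 53 → 58.
So the next tuple is Earth, 58.

Earth, 58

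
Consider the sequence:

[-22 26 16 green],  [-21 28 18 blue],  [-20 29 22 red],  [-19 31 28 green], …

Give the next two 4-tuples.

[-18 32 36 blue], [-17 34 46 red]

First coordinate: -22, -21, -20, -19 → -18 → -17 (+1 each step).
Second coordinate goes 26, 28, 29, 31 → 32 → 34 (alternating steps +2, +1, +2, +1, …).
For the third coordinate, differences are 2, 4, 6, … (increasing by 2 each time): 16, 18, 22, 28 → 36 → 46.
For the colour, repeats green → blue → red: green, blue, red, green → blue → red.
So the next two 4-tuples are [-18 32 36 blue] and [-17 34 46 red].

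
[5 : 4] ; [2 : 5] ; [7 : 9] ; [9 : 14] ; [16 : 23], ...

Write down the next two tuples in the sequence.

[25 : 37], [41 : 60]

First part: 5, 2, 7, 9, 16 → 25 → 41 (each term is the sum of the two before it).
Second part — each term is the sum of the two before it: 4, 5, 9, 14, 23 → 37 → 60.
Putting the parts together: [25 : 37] and then [41 : 60].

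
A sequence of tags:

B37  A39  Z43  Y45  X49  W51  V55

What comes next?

Letter: letters move back 1 place in the alphabet, wrapping A→Z, so B, A, Z, Y, X, W, V → U.
Second component — alternating steps +2, +4, +2, +4, …: 37, 39, 43, 45, 49, 51, 55 → 57.
So the next tag is U57.

U57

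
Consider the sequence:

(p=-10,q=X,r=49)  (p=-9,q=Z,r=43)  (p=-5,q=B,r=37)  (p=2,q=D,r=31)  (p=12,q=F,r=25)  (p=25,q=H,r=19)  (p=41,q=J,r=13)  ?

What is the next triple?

(p=60,q=L,r=7)

P: differences are 1, 4, 7, … (increasing by 3 each time), so -10, -9, -5, 2, 12, 25, 41 → 60.
Q: X, Z, B, D, F, H, J → L (letters move forward 2 places in the alphabet, wrapping Z→A).
R: −6 each step; 49, 43, 37, 31, 25, 19, 13 → 7.
So the next triple is (p=60,q=L,r=7).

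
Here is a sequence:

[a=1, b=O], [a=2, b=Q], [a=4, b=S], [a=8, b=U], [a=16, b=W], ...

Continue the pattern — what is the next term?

A goes 1, 2, 4, 8, 16 → 32 (×2 each step).
B: letters move forward 2 places in the alphabet; O, Q, S, U, W → Y.
Combining the parts gives [a=32, b=Y].

[a=32, b=Y]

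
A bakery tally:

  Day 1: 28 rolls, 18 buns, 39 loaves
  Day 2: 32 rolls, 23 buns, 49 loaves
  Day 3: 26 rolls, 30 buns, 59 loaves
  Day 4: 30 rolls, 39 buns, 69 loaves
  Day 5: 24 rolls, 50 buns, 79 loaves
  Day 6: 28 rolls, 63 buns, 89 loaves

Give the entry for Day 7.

22 rolls, 78 buns, 99 loaves

Rolls goes 28, 32, 26, 30, 24, 28 → 22 (alternating steps +4, −6, +4, −6, …).
For the buns, differences are 5, 7, 9, … (increasing by 2 each time): 18, 23, 30, 39, 50, 63 → 78.
Loaves: 39, 49, 59, 69, 79, 89 → 99 (+10 each step).
Putting it together: 22 rolls, 78 buns, 99 loaves.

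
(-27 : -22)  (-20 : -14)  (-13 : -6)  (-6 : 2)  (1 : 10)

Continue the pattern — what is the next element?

First entry: -27, -20, -13, -6, 1 → 8 (+7 each step).
Second entry: -22, -14, -6, 2, 10 → 18 (+8 each step).
Combining the parts gives (8 : 18).

(8 : 18)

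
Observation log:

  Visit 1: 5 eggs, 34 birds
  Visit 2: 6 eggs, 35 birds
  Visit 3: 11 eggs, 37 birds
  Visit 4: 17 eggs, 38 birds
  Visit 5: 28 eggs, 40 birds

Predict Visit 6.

45 eggs, 41 birds

Eggs goes 5, 6, 11, 17, 28 → 45 (each term is the sum of the two before it).
Birds goes 34, 35, 37, 38, 40 → 41 (alternating steps +1, +2, +1, +2, …).
So the next line is 45 eggs, 41 birds.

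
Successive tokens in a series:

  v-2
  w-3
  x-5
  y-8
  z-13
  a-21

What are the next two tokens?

For the letter, letters move forward 1 place in the alphabet, wrapping Z→A: v, w, x, y, z, a → b → c.
Second component: each term is the sum of the two before it; 2, 3, 5, 8, 13, 21 → 34 → 55.
Putting the parts together: b-34 and then c-55.

b-34, c-55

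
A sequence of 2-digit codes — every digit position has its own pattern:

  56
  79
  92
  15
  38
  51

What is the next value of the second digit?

4

For the first digit, +2 each step, mod 10: 5, 7, 9, 1, 3, 5 → 7.
Second digit: +3 each step, mod 10; 6, 9, 2, 5, 8, 1 → 4.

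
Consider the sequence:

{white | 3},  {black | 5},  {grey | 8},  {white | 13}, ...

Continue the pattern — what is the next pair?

{black | 21}

For the shade, repeats white → black → grey: white, black, grey, white → black.
Second coordinate: 3, 5, 8, 13 → 21 (each term is the sum of the two before it).
Combining the parts gives {black | 21}.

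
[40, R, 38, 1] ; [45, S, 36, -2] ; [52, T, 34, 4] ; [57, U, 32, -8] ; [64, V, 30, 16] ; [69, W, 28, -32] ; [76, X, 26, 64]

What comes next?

[81, Y, 24, -128]

First entry: alternating steps +5, +7, +5, +7, …, so 40, 45, 52, 57, 64, 69, 76 → 81.
Letter: letters move forward 1 place in the alphabet; R, S, T, U, V, W, X → Y.
Third entry — −2 each step: 38, 36, 34, 32, 30, 28, 26 → 24.
Fourth entry: ×(-2) each step, so 1, -2, 4, -8, 16, -32, 64 → -128.
Combining the parts gives [81, Y, 24, -128].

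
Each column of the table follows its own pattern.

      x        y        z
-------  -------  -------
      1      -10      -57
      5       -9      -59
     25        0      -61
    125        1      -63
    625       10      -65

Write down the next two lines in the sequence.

3125  11  -67; 15625  20  -69

Column x: ×5 each step, so 1, 5, 25, 125, 625 → 3125 → 15625.
For the column y, alternating steps +1, +9, +1, +9, …: -10, -9, 0, 1, 10 → 11 → 20.
Column z — −2 each step: -57, -59, -61, -63, -65 → -67 → -69.
Putting the parts together: 3125  11  -67 and then 15625  20  -69.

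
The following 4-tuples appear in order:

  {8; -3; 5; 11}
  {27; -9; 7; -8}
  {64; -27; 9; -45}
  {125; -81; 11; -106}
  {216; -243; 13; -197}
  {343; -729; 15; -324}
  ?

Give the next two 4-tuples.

First entry: perfect cubes: 2³, 3³, 4³, …, so 8, 27, 64, 125, 216, 343 → 512 → 729.
Second entry: ×3 each step; -3, -9, -27, -81, -243, -729 → -2187 → -6561.
For the third entry, +2 each step: 5, 7, 9, 11, 13, 15 → 17 → 19.
Fourth entry — together with the first entry always sums to 19: 11, -8, -45, -106, -197, -324 → -493 → -710.
So the next two 4-tuples are {512; -2187; 17; -493} and {729; -6561; 19; -710}.

{512; -2187; 17; -493}, {729; -6561; 19; -710}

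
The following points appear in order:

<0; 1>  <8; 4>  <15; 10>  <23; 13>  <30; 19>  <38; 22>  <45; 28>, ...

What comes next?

<53; 31>

First entry: alternating steps +8, +7, +8, +7, …, so 0, 8, 15, 23, 30, 38, 45 → 53.
For the second entry, alternating steps +3, +6, +3, +6, …: 1, 4, 10, 13, 19, 22, 28 → 31.
Combining the parts gives <53; 31>.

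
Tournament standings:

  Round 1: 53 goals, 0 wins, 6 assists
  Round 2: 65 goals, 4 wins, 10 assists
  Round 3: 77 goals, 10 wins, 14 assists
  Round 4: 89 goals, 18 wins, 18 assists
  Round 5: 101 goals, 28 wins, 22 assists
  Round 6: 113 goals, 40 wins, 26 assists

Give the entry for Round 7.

For the goals, +12 each step: 53, 65, 77, 89, 101, 113 → 125.
Wins: 0, 4, 10, 18, 28, 40 → 54 (differences are 4, 6, 8, … (increasing by 2 each time)).
Assists: 6, 10, 14, 18, 22, 26 → 30 (+4 each step).
So the next row is 125 goals, 54 wins, 30 assists.

125 goals, 54 wins, 30 assists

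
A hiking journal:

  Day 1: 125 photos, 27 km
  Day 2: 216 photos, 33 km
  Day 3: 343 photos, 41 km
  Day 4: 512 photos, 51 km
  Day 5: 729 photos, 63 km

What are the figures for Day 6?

Photos: 125, 216, 343, 512, 729 → 1000 (perfect cubes: 5³, 6³, 7³, …).
Km: 27, 33, 41, 51, 63 → 77 (differences are 6, 8, 10, … (increasing by 2 each time)).
Combining the parts gives 1000 photos, 77 km.

1000 photos, 77 km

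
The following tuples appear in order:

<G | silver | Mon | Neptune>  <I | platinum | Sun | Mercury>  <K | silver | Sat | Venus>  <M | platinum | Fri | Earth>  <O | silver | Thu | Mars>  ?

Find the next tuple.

<Q | platinum | Wed | Jupiter>

Letter — letters move forward 2 places in the alphabet: G, I, K, M, O → Q.
Metal: alternates silver ↔ platinum; silver, platinum, silver, platinum, silver → platinum.
Day — runs backward through the weekdays Mon→Sun: Mon, Sun, Sat, Fri, Thu → Wed.
Planet: runs through the planets Mercury→Neptune; Neptune, Mercury, Venus, Earth, Mars → Jupiter.
So the next tuple is <Q | platinum | Wed | Jupiter>.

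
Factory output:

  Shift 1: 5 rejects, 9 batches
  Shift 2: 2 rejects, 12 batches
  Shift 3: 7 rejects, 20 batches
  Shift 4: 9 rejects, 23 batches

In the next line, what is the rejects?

16

Rejects goes 5, 2, 7, 9 → 16 (each term is the sum of the two before it).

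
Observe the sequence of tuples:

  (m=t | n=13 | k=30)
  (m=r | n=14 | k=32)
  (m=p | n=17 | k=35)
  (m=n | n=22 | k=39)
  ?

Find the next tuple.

(m=l | n=29 | k=44)

For the m, letters move back 2 places in the alphabet: t, r, p, n → l.
For the n, differences are 1, 3, 5, … (increasing by 2 each time): 13, 14, 17, 22 → 29.
K — differences are 2, 3, 4, … (increasing by 1 each time): 30, 32, 35, 39 → 44.
Combining the parts gives (m=l | n=29 | k=44).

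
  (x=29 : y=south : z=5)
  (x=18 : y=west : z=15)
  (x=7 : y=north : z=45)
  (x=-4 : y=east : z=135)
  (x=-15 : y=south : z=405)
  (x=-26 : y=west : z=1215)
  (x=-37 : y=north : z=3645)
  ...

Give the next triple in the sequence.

(x=-48 : y=east : z=10935)

X: −11 each step, so 29, 18, 7, -4, -15, -26, -37 → -48.
For the y, repeats south → west → north → east: south, west, north, east, south, west, north → east.
Z: ×3 each step; 5, 15, 45, 135, 405, 1215, 3645 → 10935.
Putting it together: (x=-48 : y=east : z=10935).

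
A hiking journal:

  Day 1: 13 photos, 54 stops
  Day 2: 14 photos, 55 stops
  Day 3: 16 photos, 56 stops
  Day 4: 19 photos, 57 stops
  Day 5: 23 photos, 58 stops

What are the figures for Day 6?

Photos goes 13, 14, 16, 19, 23 → 28 (differences are 1, 2, 3, … (increasing by 1 each time)).
Stops: +1 each step, so 54, 55, 56, 57, 58 → 59.
Combining the parts gives 28 photos, 59 stops.

28 photos, 59 stops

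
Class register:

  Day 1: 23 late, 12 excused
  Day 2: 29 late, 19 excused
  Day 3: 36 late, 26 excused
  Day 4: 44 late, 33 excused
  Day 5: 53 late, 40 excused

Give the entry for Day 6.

63 late, 47 excused

Late: differences are 6, 7, 8, … (increasing by 1 each time), so 23, 29, 36, 44, 53 → 63.
Excused: +7 each step, so 12, 19, 26, 33, 40 → 47.
Combining the parts gives 63 late, 47 excused.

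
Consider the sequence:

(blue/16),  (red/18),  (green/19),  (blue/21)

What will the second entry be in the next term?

Second entry goes 16, 18, 19, 21 → 22 (alternating steps +2, +1, +2, +1, …).

22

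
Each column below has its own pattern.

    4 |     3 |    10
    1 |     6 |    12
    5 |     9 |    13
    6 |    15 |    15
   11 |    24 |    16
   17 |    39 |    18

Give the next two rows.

28  63  19; 45  102  21

First component: 4, 1, 5, 6, 11, 17 → 28 → 45 (each term is the sum of the two before it).
Second component — each term is the sum of the two before it: 3, 6, 9, 15, 24, 39 → 63 → 102.
For the third component, alternating steps +2, +1, +2, +1, …: 10, 12, 13, 15, 16, 18 → 19 → 21.
So the next two rows are 28  63  19 and 45  102  21.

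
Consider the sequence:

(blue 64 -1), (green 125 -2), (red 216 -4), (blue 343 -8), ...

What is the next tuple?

Colour: repeats blue → green → red, so blue, green, red, blue → green.
Second entry: 64, 125, 216, 343 → 512 (perfect cubes: 4³, 5³, 6³, …).
Third entry: -1, -2, -4, -8 → -16 (×2 each step).
So the next tuple is (green 512 -16).

(green 512 -16)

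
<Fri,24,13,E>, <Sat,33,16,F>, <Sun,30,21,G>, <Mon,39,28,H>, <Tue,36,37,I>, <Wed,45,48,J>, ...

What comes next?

Day goes Fri, Sat, Sun, Mon, Tue, Wed → Thu (runs through the weekdays Mon→Sun).
Second coordinate — alternating steps +9, −3, +9, −3, …: 24, 33, 30, 39, 36, 45 → 42.
For the third coordinate, differences are 3, 5, 7, … (increasing by 2 each time): 13, 16, 21, 28, 37, 48 → 61.
Letter: letters move forward 1 place in the alphabet, so E, F, G, H, I, J → K.
Combining the parts gives <Thu,42,61,K>.

<Thu,42,61,K>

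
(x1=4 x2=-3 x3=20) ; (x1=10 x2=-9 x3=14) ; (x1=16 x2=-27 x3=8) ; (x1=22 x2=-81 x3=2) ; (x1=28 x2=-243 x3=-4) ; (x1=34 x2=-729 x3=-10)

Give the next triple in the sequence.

(x1=40 x2=-2187 x3=-16)

X1: 4, 10, 16, 22, 28, 34 → 40 (+6 each step).
For the x2, ×3 each step: -3, -9, -27, -81, -243, -729 → -2187.
X3: together with the x1 always sums to 24, so 20, 14, 8, 2, -4, -10 → -16.
So the next triple is (x1=40 x2=-2187 x3=-16).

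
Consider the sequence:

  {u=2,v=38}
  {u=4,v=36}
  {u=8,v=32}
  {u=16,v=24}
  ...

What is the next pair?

U: ×2 each step, so 2, 4, 8, 16 → 32.
V goes 38, 36, 32, 24 → 8 (together with the u always sums to 40).
Putting it together: {u=32,v=8}.

{u=32,v=8}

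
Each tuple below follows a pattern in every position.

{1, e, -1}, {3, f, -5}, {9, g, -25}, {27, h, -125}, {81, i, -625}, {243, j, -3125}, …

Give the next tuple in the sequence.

First part goes 1, 3, 9, 27, 81, 243 → 729 (×3 each step).
Letter: e, f, g, h, i, j → k (letters move forward 1 place in the alphabet).
Third part: -1, -5, -25, -125, -625, -3125 → -15625 (×5 each step).
Putting it together: {729, k, -15625}.

{729, k, -15625}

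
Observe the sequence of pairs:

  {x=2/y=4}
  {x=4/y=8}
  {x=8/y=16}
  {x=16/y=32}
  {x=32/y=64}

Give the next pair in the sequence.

{x=64/y=128}

X — ×2 each step: 2, 4, 8, 16, 32 → 64.
For the y, always 2 × the x: 4, 8, 16, 32, 64 → 128.
So the next pair is {x=64/y=128}.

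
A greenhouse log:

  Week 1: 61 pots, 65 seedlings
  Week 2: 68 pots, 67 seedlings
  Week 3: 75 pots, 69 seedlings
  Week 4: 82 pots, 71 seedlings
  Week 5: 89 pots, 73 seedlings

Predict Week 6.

96 pots, 75 seedlings

Pots: 61, 68, 75, 82, 89 → 96 (+7 each step).
Seedlings: 65, 67, 69, 71, 73 → 75 (+2 each step).
So the next row is 96 pots, 75 seedlings.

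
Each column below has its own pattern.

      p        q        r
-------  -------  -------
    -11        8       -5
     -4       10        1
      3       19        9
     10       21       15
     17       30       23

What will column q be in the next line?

32

Column q: 8, 10, 19, 21, 30 → 32 (alternating steps +2, +9, +2, +9, …).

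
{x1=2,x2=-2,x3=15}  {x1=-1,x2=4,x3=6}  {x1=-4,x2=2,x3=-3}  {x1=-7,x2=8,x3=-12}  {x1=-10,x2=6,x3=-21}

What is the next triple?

X1 goes 2, -1, -4, -7, -10 → -13 (−3 each step).
X2: alternating steps +6, −2, +6, −2, …, so -2, 4, 2, 8, 6 → 12.
X3 — −9 each step: 15, 6, -3, -12, -21 → -30.
So the next triple is {x1=-13,x2=12,x3=-30}.

{x1=-13,x2=12,x3=-30}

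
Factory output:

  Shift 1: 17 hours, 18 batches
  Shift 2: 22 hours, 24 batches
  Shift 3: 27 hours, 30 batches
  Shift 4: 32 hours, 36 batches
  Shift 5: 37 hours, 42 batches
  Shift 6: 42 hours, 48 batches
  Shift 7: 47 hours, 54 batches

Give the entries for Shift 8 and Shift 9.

52 hours, 60 batches; 57 hours, 66 batches

Hours — +5 each step: 17, 22, 27, 32, 37, 42, 47 → 52 → 57.
Batches: +6 each step; 18, 24, 30, 36, 42, 48, 54 → 60 → 66.
So the next two records are 52 hours, 60 batches and 57 hours, 66 batches.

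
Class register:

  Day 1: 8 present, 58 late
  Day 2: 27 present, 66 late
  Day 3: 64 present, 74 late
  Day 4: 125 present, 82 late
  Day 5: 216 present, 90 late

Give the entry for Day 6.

Present — perfect cubes: 2³, 3³, 4³, …: 8, 27, 64, 125, 216 → 343.
Late: +8 each step; 58, 66, 74, 82, 90 → 98.
So the next record is 343 present, 98 late.

343 present, 98 late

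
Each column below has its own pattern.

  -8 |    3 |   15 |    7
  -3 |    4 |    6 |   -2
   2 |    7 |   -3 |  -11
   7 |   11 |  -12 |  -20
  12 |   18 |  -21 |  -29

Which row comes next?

First component — +5 each step: -8, -3, 2, 7, 12 → 17.
Second component goes 3, 4, 7, 11, 18 → 29 (each term is the sum of the two before it).
Third component: 15, 6, -3, -12, -21 → -30 (−9 each step).
Fourth component: 7, -2, -11, -20, -29 → -38 (always 8 less than the third component).
So the next row is 17  29  -30  -38.

17  29  -30  -38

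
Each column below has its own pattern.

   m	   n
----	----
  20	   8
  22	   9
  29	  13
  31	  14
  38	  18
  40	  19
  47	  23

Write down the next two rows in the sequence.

49  24; 56  28

Column m: 20, 22, 29, 31, 38, 40, 47 → 49 → 56 (alternating steps +2, +7, +2, +7, …).
Column n goes 8, 9, 13, 14, 18, 19, 23 → 24 → 28 (alternating steps +1, +4, +1, +4, …).
So the next two rows are 49  24 and 56  28.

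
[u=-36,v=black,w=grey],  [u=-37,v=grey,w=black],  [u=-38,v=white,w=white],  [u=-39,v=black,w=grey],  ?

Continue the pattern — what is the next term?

[u=-40,v=grey,w=black]

U: −1 each step; -36, -37, -38, -39 → -40.
V: black, grey, white, black → grey (repeats black → grey → white).
W: repeats grey → black → white; grey, black, white, grey → black.
So the next term is [u=-40,v=grey,w=black].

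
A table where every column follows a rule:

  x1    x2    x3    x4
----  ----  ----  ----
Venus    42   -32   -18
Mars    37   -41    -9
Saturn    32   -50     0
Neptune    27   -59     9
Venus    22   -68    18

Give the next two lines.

Mars  17  -77  27; Saturn  12  -86  36

Column x1 — repeats Venus → Mars → Saturn → Neptune: Venus, Mars, Saturn, Neptune, Venus → Mars → Saturn.
Column x2: −5 each step; 42, 37, 32, 27, 22 → 17 → 12.
Column x3: -32, -41, -50, -59, -68 → -77 → -86 (−9 each step).
Column x4 goes -18, -9, 0, 9, 18 → 27 → 36 (+9 each step).
Putting the parts together: Mars  17  -77  27 and then Saturn  12  -86  36.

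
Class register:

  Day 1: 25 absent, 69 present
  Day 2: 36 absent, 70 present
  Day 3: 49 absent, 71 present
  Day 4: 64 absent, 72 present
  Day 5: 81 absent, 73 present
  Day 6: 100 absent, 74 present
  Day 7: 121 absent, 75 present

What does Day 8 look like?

For the absent, perfect squares: 5², 6², 7², …: 25, 36, 49, 64, 81, 100, 121 → 144.
For the present, +1 each step: 69, 70, 71, 72, 73, 74, 75 → 76.
Putting it together: 144 absent, 76 present.

144 absent, 76 present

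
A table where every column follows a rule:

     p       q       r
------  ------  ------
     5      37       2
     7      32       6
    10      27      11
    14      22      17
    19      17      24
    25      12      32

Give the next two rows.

32  7  41; 40  2  51

Column p — differences are 2, 3, 4, … (increasing by 1 each time): 5, 7, 10, 14, 19, 25 → 32 → 40.
For the column q, −5 each step: 37, 32, 27, 22, 17, 12 → 7 → 2.
Column r: differences are 4, 5, 6, … (increasing by 1 each time); 2, 6, 11, 17, 24, 32 → 41 → 51.
So the next two rows are 32  7  41 and 40  2  51.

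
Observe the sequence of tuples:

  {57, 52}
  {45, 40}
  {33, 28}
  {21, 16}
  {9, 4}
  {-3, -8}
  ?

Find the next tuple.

First value — −12 each step: 57, 45, 33, 21, 9, -3 → -15.
Second value: always 5 less than the first value; 52, 40, 28, 16, 4, -8 → -20.
Combining the parts gives {-15, -20}.

{-15, -20}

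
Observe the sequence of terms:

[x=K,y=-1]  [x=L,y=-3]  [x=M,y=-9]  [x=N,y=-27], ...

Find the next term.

X — letters move forward 1 place in the alphabet: K, L, M, N → O.
Y: -1, -3, -9, -27 → -81 (×3 each step).
Combining the parts gives [x=O,y=-81].

[x=O,y=-81]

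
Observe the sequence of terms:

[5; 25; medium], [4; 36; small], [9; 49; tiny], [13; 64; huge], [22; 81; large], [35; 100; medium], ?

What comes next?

[57; 121; small]

First component: each term is the sum of the two before it; 5, 4, 9, 13, 22, 35 → 57.
Second component goes 25, 36, 49, 64, 81, 100 → 121 (perfect squares: 5², 6², 7², …).
Size — repeats medium → small → tiny → huge → large: medium, small, tiny, huge, large, medium → small.
Putting it together: [57; 121; small].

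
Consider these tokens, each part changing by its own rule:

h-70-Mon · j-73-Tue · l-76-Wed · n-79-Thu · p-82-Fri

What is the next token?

Letter: letters move forward 2 places in the alphabet; h, j, l, n, p → r.
Second component goes 70, 73, 76, 79, 82 → 85 (+3 each step).
Day — runs through the weekdays Mon→Sun: Mon, Tue, Wed, Thu, Fri → Sat.
Putting it together: r-85-Sat.

r-85-Sat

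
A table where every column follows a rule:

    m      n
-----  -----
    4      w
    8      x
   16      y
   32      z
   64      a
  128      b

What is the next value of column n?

c

Column n: w, x, y, z, a, b → c (letters move forward 1 place in the alphabet, wrapping Z→A).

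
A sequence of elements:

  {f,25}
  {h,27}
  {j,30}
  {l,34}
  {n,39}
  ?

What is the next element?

Letter: letters move forward 2 places in the alphabet, so f, h, j, l, n → p.
Second component: 25, 27, 30, 34, 39 → 45 (differences are 2, 3, 4, … (increasing by 1 each time)).
So the next element is {p,45}.

{p,45}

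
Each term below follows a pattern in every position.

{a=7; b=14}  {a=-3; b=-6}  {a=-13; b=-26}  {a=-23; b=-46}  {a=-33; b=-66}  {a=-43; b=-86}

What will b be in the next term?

A — −10 each step: 7, -3, -13, -23, -33, -43 → -53.
For the b, always 2 × the a: 14, -6, -26, -46, -66, -86 → -106.

-106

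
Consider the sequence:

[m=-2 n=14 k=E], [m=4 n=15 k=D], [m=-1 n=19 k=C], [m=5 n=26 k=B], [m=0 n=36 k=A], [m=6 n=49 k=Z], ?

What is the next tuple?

[m=1 n=65 k=Y]

M: alternating steps +6, −5, +6, −5, …, so -2, 4, -1, 5, 0, 6 → 1.
N: 14, 15, 19, 26, 36, 49 → 65 (differences are 1, 4, 7, … (increasing by 3 each time)).
For the k, letters move back 1 place in the alphabet, wrapping A→Z: E, D, C, B, A, Z → Y.
So the next tuple is [m=1 n=65 k=Y].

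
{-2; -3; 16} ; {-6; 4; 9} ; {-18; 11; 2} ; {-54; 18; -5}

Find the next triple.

First coordinate — ×3 each step: -2, -6, -18, -54 → -162.
Second coordinate goes -3, 4, 11, 18 → 25 (+7 each step).
For the third coordinate, together with the second coordinate always sums to 13: 16, 9, 2, -5 → -12.
So the next triple is {-162; 25; -12}.

{-162; 25; -12}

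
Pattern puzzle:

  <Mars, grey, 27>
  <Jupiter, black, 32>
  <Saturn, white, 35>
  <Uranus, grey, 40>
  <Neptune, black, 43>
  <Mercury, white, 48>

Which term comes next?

For the planet, runs through the planets Mercury→Neptune: Mars, Jupiter, Saturn, Uranus, Neptune, Mercury → Venus.
Shade: grey, black, white, grey, black, white → grey (repeats grey → black → white).
Third part goes 27, 32, 35, 40, 43, 48 → 51 (alternating steps +5, +3, +5, +3, …).
Combining the parts gives <Venus, grey, 51>.

<Venus, grey, 51>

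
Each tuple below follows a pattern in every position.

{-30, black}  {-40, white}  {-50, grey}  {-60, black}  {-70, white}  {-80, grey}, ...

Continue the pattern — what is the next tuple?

{-90, black}

For the first value, −10 each step: -30, -40, -50, -60, -70, -80 → -90.
Shade goes black, white, grey, black, white, grey → black (repeats black → white → grey).
So the next tuple is {-90, black}.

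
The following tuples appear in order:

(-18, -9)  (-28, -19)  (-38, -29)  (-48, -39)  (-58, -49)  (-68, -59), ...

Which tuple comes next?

(-78, -69)

First coordinate: −10 each step; -18, -28, -38, -48, -58, -68 → -78.
Second coordinate: -9, -19, -29, -39, -49, -59 → -69 (always 9 more than the first coordinate).
So the next tuple is (-78, -69).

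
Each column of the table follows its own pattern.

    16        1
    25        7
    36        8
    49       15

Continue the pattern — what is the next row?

First component — perfect squares: 4², 5², 6², …: 16, 25, 36, 49 → 64.
Second component: each term is the sum of the two before it; 1, 7, 8, 15 → 23.
So the next row is 64  23.

64  23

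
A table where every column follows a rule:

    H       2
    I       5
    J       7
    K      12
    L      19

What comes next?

M  31

Letter — letters move forward 1 place in the alphabet: H, I, J, K, L → M.
Second component: 2, 5, 7, 12, 19 → 31 (each term is the sum of the two before it).
Putting it together: M  31.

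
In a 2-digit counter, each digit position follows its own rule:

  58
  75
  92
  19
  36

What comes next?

53

First digit: +2 each step, mod 10; 5, 7, 9, 1, 3 → 5.
Second digit: −3 each step, mod 10; 8, 5, 2, 9, 6 → 3.
Combining the parts gives 53.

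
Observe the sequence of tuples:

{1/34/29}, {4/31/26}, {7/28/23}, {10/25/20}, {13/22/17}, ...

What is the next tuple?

{16/19/14}

First entry: +3 each step, so 1, 4, 7, 10, 13 → 16.
Second entry: −3 each step, so 34, 31, 28, 25, 22 → 19.
Third entry goes 29, 26, 23, 20, 17 → 14 (together with the first entry always sums to 30).
Putting it together: {16/19/14}.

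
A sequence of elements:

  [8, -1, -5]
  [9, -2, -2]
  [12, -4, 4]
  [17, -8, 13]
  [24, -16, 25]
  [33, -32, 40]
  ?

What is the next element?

[44, -64, 58]

First component goes 8, 9, 12, 17, 24, 33 → 44 (differences are 1, 3, 5, … (increasing by 2 each time)).
For the second component, ×2 each step: -1, -2, -4, -8, -16, -32 → -64.
Third component: differences are 3, 6, 9, … (increasing by 3 each time); -5, -2, 4, 13, 25, 40 → 58.
So the next element is [44, -64, 58].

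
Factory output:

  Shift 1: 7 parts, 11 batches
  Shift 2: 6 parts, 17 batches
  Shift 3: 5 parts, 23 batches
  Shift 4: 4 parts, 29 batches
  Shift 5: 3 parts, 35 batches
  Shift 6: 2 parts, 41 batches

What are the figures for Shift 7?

1 parts, 47 batches

Parts: −1 each step; 7, 6, 5, 4, 3, 2 → 1.
Batches: +6 each step; 11, 17, 23, 29, 35, 41 → 47.
Putting it together: 1 parts, 47 batches.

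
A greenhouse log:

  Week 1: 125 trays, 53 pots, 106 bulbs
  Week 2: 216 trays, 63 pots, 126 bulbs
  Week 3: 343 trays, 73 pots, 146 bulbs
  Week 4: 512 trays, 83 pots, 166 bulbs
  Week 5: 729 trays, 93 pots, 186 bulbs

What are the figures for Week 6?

1000 trays, 103 pots, 206 bulbs

Trays: perfect cubes: 5³, 6³, 7³, …; 125, 216, 343, 512, 729 → 1000.
Pots — +10 each step: 53, 63, 73, 83, 93 → 103.
For the bulbs, always 2 × the pots: 106, 126, 146, 166, 186 → 206.
Combining the parts gives 1000 trays, 103 pots, 206 bulbs.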